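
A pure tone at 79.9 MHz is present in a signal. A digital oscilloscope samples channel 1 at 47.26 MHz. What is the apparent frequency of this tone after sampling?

14.62 MHz

79.9 MHz mod fs = 32.64 MHz.
32.64 MHz > fs/2 = 23.63 MHz, folds to fs − 32.64 MHz = 14.62 MHz.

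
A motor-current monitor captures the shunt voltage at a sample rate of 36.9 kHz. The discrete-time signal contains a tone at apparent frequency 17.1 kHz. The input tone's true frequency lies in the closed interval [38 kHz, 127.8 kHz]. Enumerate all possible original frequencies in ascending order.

Frequencies that alias to 17.1 kHz are k·fs ± 17.1 kHz for integer k ≥ 0.
k=0: 17.1 kHz.
k=1: 19.8 kHz, 54 kHz.
k=2: 56.7 kHz, 90.9 kHz.
k=3: 93.6 kHz, 127.8 kHz.
k=4: 130.5 kHz, 164.7 kHz.
Within [38 kHz, 127.8 kHz]: 54 kHz, 56.7 kHz, 90.9 kHz, 93.6 kHz, 127.8 kHz.

54 kHz, 56.7 kHz, 90.9 kHz, 93.6 kHz, 127.8 kHz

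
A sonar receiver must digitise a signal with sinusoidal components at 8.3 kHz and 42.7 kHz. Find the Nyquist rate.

Highest-frequency component: 42.7 kHz.
Nyquist rate = 2 × 42.7 kHz = 85.4 kHz.

85.4 kHz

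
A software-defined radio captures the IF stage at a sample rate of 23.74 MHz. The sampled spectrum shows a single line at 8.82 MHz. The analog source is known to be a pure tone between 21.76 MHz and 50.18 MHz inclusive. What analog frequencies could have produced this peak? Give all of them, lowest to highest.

32.56 MHz, 38.66 MHz

Frequencies that alias to 8.82 MHz are k·fs ± 8.82 MHz for integer k ≥ 0.
k=0: 8.82 MHz.
k=1: 14.92 MHz, 32.56 MHz.
k=2: 38.66 MHz, 56.3 MHz.
k=3: 62.4 MHz, 80.04 MHz.
Within [21.76 MHz, 50.18 MHz]: 32.56 MHz, 38.66 MHz.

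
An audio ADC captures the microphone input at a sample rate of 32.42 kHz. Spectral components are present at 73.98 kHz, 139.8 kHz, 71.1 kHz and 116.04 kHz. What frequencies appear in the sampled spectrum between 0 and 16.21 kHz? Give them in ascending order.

6.26 kHz, 9.14 kHz, 10.12 kHz, 13.64 kHz

fs/2 = 16.21 kHz.
73.98 kHz mod fs = 9.14 kHz.
9.14 kHz ≤ fs/2 = 16.21 kHz, appears at 9.14 kHz.
139.8 kHz mod fs = 10.12 kHz.
10.12 kHz ≤ fs/2 = 16.21 kHz, appears at 10.12 kHz.
71.1 kHz mod fs = 6.26 kHz.
6.26 kHz ≤ fs/2 = 16.21 kHz, appears at 6.26 kHz.
116.04 kHz mod fs = 18.78 kHz.
18.78 kHz > fs/2 = 16.21 kHz, folds to fs − 18.78 kHz = 13.64 kHz.
Distinct values: {6.26 kHz, 9.14 kHz, 10.12 kHz, 13.64 kHz}.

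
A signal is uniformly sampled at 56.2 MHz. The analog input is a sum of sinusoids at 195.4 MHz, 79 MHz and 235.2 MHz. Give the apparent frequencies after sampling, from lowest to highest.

10.4 MHz, 22.8 MHz, 26.8 MHz

fs/2 = 28.1 MHz.
195.4 MHz mod fs = 26.8 MHz.
26.8 MHz ≤ fs/2 = 28.1 MHz, appears at 26.8 MHz.
79 MHz mod fs = 22.8 MHz.
22.8 MHz ≤ fs/2 = 28.1 MHz, appears at 22.8 MHz.
235.2 MHz mod fs = 10.4 MHz.
10.4 MHz ≤ fs/2 = 28.1 MHz, appears at 10.4 MHz.
Distinct values: {10.4 MHz, 22.8 MHz, 26.8 MHz}.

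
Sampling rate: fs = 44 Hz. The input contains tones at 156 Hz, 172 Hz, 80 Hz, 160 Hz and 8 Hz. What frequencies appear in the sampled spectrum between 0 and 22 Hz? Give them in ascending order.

fs/2 = 22 Hz.
156 Hz mod fs = 24 Hz.
24 Hz > fs/2 = 22 Hz, folds to fs − 24 Hz = 20 Hz.
172 Hz mod fs = 40 Hz.
40 Hz > fs/2 = 22 Hz, folds to fs − 40 Hz = 4 Hz.
80 Hz mod fs = 36 Hz.
36 Hz > fs/2 = 22 Hz, folds to fs − 36 Hz = 8 Hz.
160 Hz mod fs = 28 Hz.
28 Hz > fs/2 = 22 Hz, folds to fs − 28 Hz = 16 Hz.
8 Hz ≤ fs/2 = 22 Hz, passes unchanged.
Distinct values: {4 Hz, 8 Hz, 16 Hz, 20 Hz}.

4 Hz, 8 Hz, 16 Hz, 20 Hz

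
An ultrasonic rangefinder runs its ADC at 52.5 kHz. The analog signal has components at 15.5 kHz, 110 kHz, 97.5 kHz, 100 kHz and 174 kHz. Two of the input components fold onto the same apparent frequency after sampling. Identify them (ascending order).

fs/2 = 26.25 kHz.
15.5 kHz ≤ fs/2 = 26.25 kHz, passes unchanged.
110 kHz mod fs = 5 kHz.
5 kHz ≤ fs/2 = 26.25 kHz, appears at 5 kHz.
97.5 kHz mod fs = 45 kHz.
45 kHz > fs/2 = 26.25 kHz, folds to fs − 45 kHz = 7.5 kHz.
100 kHz mod fs = 47.5 kHz.
47.5 kHz > fs/2 = 26.25 kHz, folds to fs − 47.5 kHz = 5 kHz.
174 kHz mod fs = 16.5 kHz.
16.5 kHz ≤ fs/2 = 26.25 kHz, appears at 16.5 kHz.
100 kHz and 110 kHz both map to 5 kHz.

100 kHz, 110 kHz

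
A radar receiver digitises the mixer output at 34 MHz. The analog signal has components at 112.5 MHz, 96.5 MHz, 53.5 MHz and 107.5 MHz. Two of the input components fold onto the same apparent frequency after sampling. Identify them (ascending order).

96.5 MHz, 107.5 MHz

fs/2 = 17 MHz.
112.5 MHz mod fs = 10.5 MHz.
10.5 MHz ≤ fs/2 = 17 MHz, appears at 10.5 MHz.
96.5 MHz mod fs = 28.5 MHz.
28.5 MHz > fs/2 = 17 MHz, folds to fs − 28.5 MHz = 5.5 MHz.
53.5 MHz mod fs = 19.5 MHz.
19.5 MHz > fs/2 = 17 MHz, folds to fs − 19.5 MHz = 14.5 MHz.
107.5 MHz mod fs = 5.5 MHz.
5.5 MHz ≤ fs/2 = 17 MHz, appears at 5.5 MHz.
96.5 MHz and 107.5 MHz both map to 5.5 MHz.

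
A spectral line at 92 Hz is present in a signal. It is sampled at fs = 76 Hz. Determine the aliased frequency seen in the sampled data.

92 Hz mod fs = 16 Hz.
16 Hz ≤ fs/2 = 38 Hz, appears at 16 Hz.

16 Hz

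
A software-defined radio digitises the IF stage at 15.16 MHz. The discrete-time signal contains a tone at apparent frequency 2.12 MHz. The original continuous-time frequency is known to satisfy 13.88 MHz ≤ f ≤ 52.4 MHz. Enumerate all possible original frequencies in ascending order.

Frequencies that alias to 2.12 MHz are k·fs ± 2.12 MHz for integer k ≥ 0.
k=0: 2.12 MHz.
k=1: 13.04 MHz, 17.28 MHz.
k=2: 28.2 MHz, 32.44 MHz.
k=3: 43.36 MHz, 47.6 MHz.
k=4: 58.52 MHz, 62.76 MHz.
Within [13.88 MHz, 52.4 MHz]: 17.28 MHz, 28.2 MHz, 32.44 MHz, 43.36 MHz, 47.6 MHz.

17.28 MHz, 28.2 MHz, 32.44 MHz, 43.36 MHz, 47.6 MHz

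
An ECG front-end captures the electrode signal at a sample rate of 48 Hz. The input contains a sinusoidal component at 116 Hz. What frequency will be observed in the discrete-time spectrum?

116 Hz mod fs = 20 Hz.
20 Hz ≤ fs/2 = 24 Hz, appears at 20 Hz.

20 Hz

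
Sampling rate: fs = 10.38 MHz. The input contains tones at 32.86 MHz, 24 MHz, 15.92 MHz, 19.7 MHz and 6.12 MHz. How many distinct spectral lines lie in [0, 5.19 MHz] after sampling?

5

fs/2 = 5.19 MHz.
32.86 MHz mod fs = 1.72 MHz.
1.72 MHz ≤ fs/2 = 5.19 MHz, appears at 1.72 MHz.
24 MHz mod fs = 3.24 MHz.
3.24 MHz ≤ fs/2 = 5.19 MHz, appears at 3.24 MHz.
15.92 MHz mod fs = 5.54 MHz.
5.54 MHz > fs/2 = 5.19 MHz, folds to fs − 5.54 MHz = 4.84 MHz.
19.7 MHz mod fs = 9.32 MHz.
9.32 MHz > fs/2 = 5.19 MHz, folds to fs − 9.32 MHz = 1.06 MHz.
6.12 MHz > fs/2 = 5.19 MHz, folds to fs − 6.12 MHz = 4.26 MHz.
Distinct values: {1.06 MHz, 1.72 MHz, 3.24 MHz, 4.26 MHz, 4.84 MHz} → 5.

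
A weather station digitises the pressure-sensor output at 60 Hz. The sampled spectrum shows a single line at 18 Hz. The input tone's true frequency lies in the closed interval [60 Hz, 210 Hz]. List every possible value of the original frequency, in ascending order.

78 Hz, 102 Hz, 138 Hz, 162 Hz, 198 Hz

Frequencies that alias to 18 Hz are k·fs ± 18 Hz for integer k ≥ 0.
k=0: 18 Hz.
k=1: 42 Hz, 78 Hz.
k=2: 102 Hz, 138 Hz.
k=3: 162 Hz, 198 Hz.
k=4: 222 Hz, 258 Hz.
Within [60 Hz, 210 Hz]: 78 Hz, 102 Hz, 138 Hz, 162 Hz, 198 Hz.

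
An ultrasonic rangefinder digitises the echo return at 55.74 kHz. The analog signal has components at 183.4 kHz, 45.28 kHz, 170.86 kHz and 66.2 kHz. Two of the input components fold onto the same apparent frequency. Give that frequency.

10.46 kHz

fs/2 = 27.87 kHz.
183.4 kHz mod fs = 16.18 kHz.
16.18 kHz ≤ fs/2 = 27.87 kHz, appears at 16.18 kHz.
45.28 kHz > fs/2 = 27.87 kHz, folds to fs − 45.28 kHz = 10.46 kHz.
170.86 kHz mod fs = 3.64 kHz.
3.64 kHz ≤ fs/2 = 27.87 kHz, appears at 3.64 kHz.
66.2 kHz mod fs = 10.46 kHz.
10.46 kHz ≤ fs/2 = 27.87 kHz, appears at 10.46 kHz.
45.28 kHz and 66.2 kHz both map to 10.46 kHz.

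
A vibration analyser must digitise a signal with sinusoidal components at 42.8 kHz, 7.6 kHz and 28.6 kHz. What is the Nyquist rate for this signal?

85.6 kHz

Highest-frequency component: 42.8 kHz.
Nyquist rate = 2 × 42.8 kHz = 85.6 kHz.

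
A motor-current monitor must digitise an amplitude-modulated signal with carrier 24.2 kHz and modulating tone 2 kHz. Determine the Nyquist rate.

AM sidebands sit at fc ± fm = 22.2 kHz and 26.2 kHz.
Highest-frequency component: 26.2 kHz.
Nyquist rate = 2 × 26.2 kHz = 52.4 kHz.

52.4 kHz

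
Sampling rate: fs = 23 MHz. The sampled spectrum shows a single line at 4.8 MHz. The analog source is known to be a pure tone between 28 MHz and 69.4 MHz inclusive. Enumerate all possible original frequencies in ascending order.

Frequencies that alias to 4.8 MHz are k·fs ± 4.8 MHz for integer k ≥ 0.
k=0: 4.8 MHz.
k=1: 18.2 MHz, 27.8 MHz.
k=2: 41.2 MHz, 50.8 MHz.
k=3: 64.2 MHz, 73.8 MHz.
k=4: 87.2 MHz, 96.8 MHz.
Within [28 MHz, 69.4 MHz]: 41.2 MHz, 50.8 MHz, 64.2 MHz.

41.2 MHz, 50.8 MHz, 64.2 MHz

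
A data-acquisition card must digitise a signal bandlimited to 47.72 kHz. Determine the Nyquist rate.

Nyquist rate = 2 × 47.72 kHz = 95.44 kHz.

95.44 kHz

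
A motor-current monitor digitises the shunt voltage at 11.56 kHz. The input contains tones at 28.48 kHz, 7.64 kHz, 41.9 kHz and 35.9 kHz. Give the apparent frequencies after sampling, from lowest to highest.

1.22 kHz, 3.92 kHz, 4.34 kHz, 5.36 kHz

fs/2 = 5.78 kHz.
28.48 kHz mod fs = 5.36 kHz.
5.36 kHz ≤ fs/2 = 5.78 kHz, appears at 5.36 kHz.
7.64 kHz > fs/2 = 5.78 kHz, folds to fs − 7.64 kHz = 3.92 kHz.
41.9 kHz mod fs = 7.22 kHz.
7.22 kHz > fs/2 = 5.78 kHz, folds to fs − 7.22 kHz = 4.34 kHz.
35.9 kHz mod fs = 1.22 kHz.
1.22 kHz ≤ fs/2 = 5.78 kHz, appears at 1.22 kHz.
Distinct values: {1.22 kHz, 3.92 kHz, 4.34 kHz, 5.36 kHz}.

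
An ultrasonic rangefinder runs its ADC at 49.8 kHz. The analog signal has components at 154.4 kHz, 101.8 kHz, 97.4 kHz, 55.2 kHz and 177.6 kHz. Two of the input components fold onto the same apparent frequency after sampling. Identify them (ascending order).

fs/2 = 24.9 kHz.
154.4 kHz mod fs = 5 kHz.
5 kHz ≤ fs/2 = 24.9 kHz, appears at 5 kHz.
101.8 kHz mod fs = 2.2 kHz.
2.2 kHz ≤ fs/2 = 24.9 kHz, appears at 2.2 kHz.
97.4 kHz mod fs = 47.6 kHz.
47.6 kHz > fs/2 = 24.9 kHz, folds to fs − 47.6 kHz = 2.2 kHz.
55.2 kHz mod fs = 5.4 kHz.
5.4 kHz ≤ fs/2 = 24.9 kHz, appears at 5.4 kHz.
177.6 kHz mod fs = 28.2 kHz.
28.2 kHz > fs/2 = 24.9 kHz, folds to fs − 28.2 kHz = 21.6 kHz.
97.4 kHz and 101.8 kHz both map to 2.2 kHz.

97.4 kHz, 101.8 kHz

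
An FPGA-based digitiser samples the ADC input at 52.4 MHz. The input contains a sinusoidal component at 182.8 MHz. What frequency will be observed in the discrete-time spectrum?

182.8 MHz mod fs = 25.6 MHz.
25.6 MHz ≤ fs/2 = 26.2 MHz, appears at 25.6 MHz.

25.6 MHz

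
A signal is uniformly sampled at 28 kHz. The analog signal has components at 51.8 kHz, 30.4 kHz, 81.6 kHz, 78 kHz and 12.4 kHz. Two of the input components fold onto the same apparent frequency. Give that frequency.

fs/2 = 14 kHz.
51.8 kHz mod fs = 23.8 kHz.
23.8 kHz > fs/2 = 14 kHz, folds to fs − 23.8 kHz = 4.2 kHz.
30.4 kHz mod fs = 2.4 kHz.
2.4 kHz ≤ fs/2 = 14 kHz, appears at 2.4 kHz.
81.6 kHz mod fs = 25.6 kHz.
25.6 kHz > fs/2 = 14 kHz, folds to fs − 25.6 kHz = 2.4 kHz.
78 kHz mod fs = 22 kHz.
22 kHz > fs/2 = 14 kHz, folds to fs − 22 kHz = 6 kHz.
12.4 kHz ≤ fs/2 = 14 kHz, passes unchanged.
30.4 kHz and 81.6 kHz both map to 2.4 kHz.

2.4 kHz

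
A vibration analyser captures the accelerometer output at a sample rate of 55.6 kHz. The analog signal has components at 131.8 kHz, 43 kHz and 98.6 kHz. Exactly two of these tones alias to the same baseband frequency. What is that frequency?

fs/2 = 27.8 kHz.
131.8 kHz mod fs = 20.6 kHz.
20.6 kHz ≤ fs/2 = 27.8 kHz, appears at 20.6 kHz.
43 kHz > fs/2 = 27.8 kHz, folds to fs − 43 kHz = 12.6 kHz.
98.6 kHz mod fs = 43 kHz.
43 kHz > fs/2 = 27.8 kHz, folds to fs − 43 kHz = 12.6 kHz.
43 kHz and 98.6 kHz both map to 12.6 kHz.

12.6 kHz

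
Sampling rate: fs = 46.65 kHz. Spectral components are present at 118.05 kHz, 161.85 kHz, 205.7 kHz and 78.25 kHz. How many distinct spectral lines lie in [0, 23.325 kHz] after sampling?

3

fs/2 = 23.325 kHz.
118.05 kHz mod fs = 24.75 kHz.
24.75 kHz > fs/2 = 23.325 kHz, folds to fs − 24.75 kHz = 21.9 kHz.
161.85 kHz mod fs = 21.9 kHz.
21.9 kHz ≤ fs/2 = 23.325 kHz, appears at 21.9 kHz.
205.7 kHz mod fs = 19.1 kHz.
19.1 kHz ≤ fs/2 = 23.325 kHz, appears at 19.1 kHz.
78.25 kHz mod fs = 31.6 kHz.
31.6 kHz > fs/2 = 23.325 kHz, folds to fs − 31.6 kHz = 15.05 kHz.
Distinct values: {15.05 kHz, 19.1 kHz, 21.9 kHz} → 3.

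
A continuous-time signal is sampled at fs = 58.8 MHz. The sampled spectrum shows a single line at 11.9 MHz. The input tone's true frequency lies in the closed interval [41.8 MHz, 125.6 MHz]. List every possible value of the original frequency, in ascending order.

46.9 MHz, 70.7 MHz, 105.7 MHz

Frequencies that alias to 11.9 MHz are k·fs ± 11.9 MHz for integer k ≥ 0.
k=0: 11.9 MHz.
k=1: 46.9 MHz, 70.7 MHz.
k=2: 105.7 MHz, 129.5 MHz.
k=3: 164.5 MHz, 188.3 MHz.
Within [41.8 MHz, 125.6 MHz]: 46.9 MHz, 70.7 MHz, 105.7 MHz.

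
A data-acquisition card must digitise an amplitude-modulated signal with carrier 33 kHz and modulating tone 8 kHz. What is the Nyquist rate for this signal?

82 kHz

AM sidebands sit at fc ± fm = 25 kHz and 41 kHz.
Highest-frequency component: 41 kHz.
Nyquist rate = 2 × 41 kHz = 82 kHz.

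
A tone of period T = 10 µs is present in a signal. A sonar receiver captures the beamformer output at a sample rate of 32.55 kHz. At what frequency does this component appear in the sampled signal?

2.35 kHz

T = 10 µs → f = 1/T = 100 kHz.
100 kHz mod fs = 2.35 kHz.
2.35 kHz ≤ fs/2 = 16.275 kHz, appears at 2.35 kHz.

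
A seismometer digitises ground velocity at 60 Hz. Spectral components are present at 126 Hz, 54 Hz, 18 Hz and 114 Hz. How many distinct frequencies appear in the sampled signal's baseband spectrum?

2

fs/2 = 30 Hz.
126 Hz mod fs = 6 Hz.
6 Hz ≤ fs/2 = 30 Hz, appears at 6 Hz.
54 Hz > fs/2 = 30 Hz, folds to fs − 54 Hz = 6 Hz.
18 Hz ≤ fs/2 = 30 Hz, passes unchanged.
114 Hz mod fs = 54 Hz.
54 Hz > fs/2 = 30 Hz, folds to fs − 54 Hz = 6 Hz.
Distinct values: {6 Hz, 18 Hz} → 2.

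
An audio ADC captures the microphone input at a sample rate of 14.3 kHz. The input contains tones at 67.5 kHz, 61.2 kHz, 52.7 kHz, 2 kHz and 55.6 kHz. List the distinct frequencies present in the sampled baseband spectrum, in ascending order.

fs/2 = 7.15 kHz.
67.5 kHz mod fs = 10.3 kHz.
10.3 kHz > fs/2 = 7.15 kHz, folds to fs − 10.3 kHz = 4 kHz.
61.2 kHz mod fs = 4 kHz.
4 kHz ≤ fs/2 = 7.15 kHz, appears at 4 kHz.
52.7 kHz mod fs = 9.8 kHz.
9.8 kHz > fs/2 = 7.15 kHz, folds to fs − 9.8 kHz = 4.5 kHz.
2 kHz ≤ fs/2 = 7.15 kHz, passes unchanged.
55.6 kHz mod fs = 12.7 kHz.
12.7 kHz > fs/2 = 7.15 kHz, folds to fs − 12.7 kHz = 1.6 kHz.
Distinct values: {1.6 kHz, 2 kHz, 4 kHz, 4.5 kHz}.

1.6 kHz, 2 kHz, 4 kHz, 4.5 kHz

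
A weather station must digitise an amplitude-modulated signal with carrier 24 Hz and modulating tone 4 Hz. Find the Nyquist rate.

56 Hz

AM sidebands sit at fc ± fm = 20 Hz and 28 Hz.
Highest-frequency component: 28 Hz.
Nyquist rate = 2 × 28 Hz = 56 Hz.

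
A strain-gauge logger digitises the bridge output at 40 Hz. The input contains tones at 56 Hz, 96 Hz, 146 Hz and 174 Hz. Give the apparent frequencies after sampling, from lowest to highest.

14 Hz, 16 Hz

fs/2 = 20 Hz.
56 Hz mod fs = 16 Hz.
16 Hz ≤ fs/2 = 20 Hz, appears at 16 Hz.
96 Hz mod fs = 16 Hz.
16 Hz ≤ fs/2 = 20 Hz, appears at 16 Hz.
146 Hz mod fs = 26 Hz.
26 Hz > fs/2 = 20 Hz, folds to fs − 26 Hz = 14 Hz.
174 Hz mod fs = 14 Hz.
14 Hz ≤ fs/2 = 20 Hz, appears at 14 Hz.
Distinct values: {14 Hz, 16 Hz}.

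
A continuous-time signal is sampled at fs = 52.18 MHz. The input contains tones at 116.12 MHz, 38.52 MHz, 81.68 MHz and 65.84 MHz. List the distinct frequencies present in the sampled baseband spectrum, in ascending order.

fs/2 = 26.09 MHz.
116.12 MHz mod fs = 11.76 MHz.
11.76 MHz ≤ fs/2 = 26.09 MHz, appears at 11.76 MHz.
38.52 MHz > fs/2 = 26.09 MHz, folds to fs − 38.52 MHz = 13.66 MHz.
81.68 MHz mod fs = 29.5 MHz.
29.5 MHz > fs/2 = 26.09 MHz, folds to fs − 29.5 MHz = 22.68 MHz.
65.84 MHz mod fs = 13.66 MHz.
13.66 MHz ≤ fs/2 = 26.09 MHz, appears at 13.66 MHz.
Distinct values: {11.76 MHz, 13.66 MHz, 22.68 MHz}.

11.76 MHz, 13.66 MHz, 22.68 MHz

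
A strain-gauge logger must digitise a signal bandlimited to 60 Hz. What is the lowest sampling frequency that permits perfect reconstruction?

Nyquist rate = 2 × 60 Hz = 120 Hz.

120 Hz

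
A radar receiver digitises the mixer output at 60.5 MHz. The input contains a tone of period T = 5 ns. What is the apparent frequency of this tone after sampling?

T = 5 ns → f = 1/T = 200 MHz.
200 MHz mod fs = 18.5 MHz.
18.5 MHz ≤ fs/2 = 30.25 MHz, appears at 18.5 MHz.

18.5 MHz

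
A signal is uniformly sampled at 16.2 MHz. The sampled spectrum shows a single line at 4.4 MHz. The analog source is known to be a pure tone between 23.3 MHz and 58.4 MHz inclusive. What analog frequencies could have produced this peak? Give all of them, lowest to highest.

Frequencies that alias to 4.4 MHz are k·fs ± 4.4 MHz for integer k ≥ 0.
k=0: 4.4 MHz.
k=1: 11.8 MHz, 20.6 MHz.
k=2: 28 MHz, 36.8 MHz.
k=3: 44.2 MHz, 53 MHz.
k=4: 60.4 MHz, 69.2 MHz.
Within [23.3 MHz, 58.4 MHz]: 28 MHz, 36.8 MHz, 44.2 MHz, 53 MHz.

28 MHz, 36.8 MHz, 44.2 MHz, 53 MHz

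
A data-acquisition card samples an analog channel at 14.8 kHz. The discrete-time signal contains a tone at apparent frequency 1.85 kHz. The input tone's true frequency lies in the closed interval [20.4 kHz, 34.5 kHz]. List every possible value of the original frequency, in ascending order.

27.75 kHz, 31.45 kHz

Frequencies that alias to 1.85 kHz are k·fs ± 1.85 kHz for integer k ≥ 0.
k=0: 1.85 kHz.
k=1: 12.95 kHz, 16.65 kHz.
k=2: 27.75 kHz, 31.45 kHz.
k=3: 42.55 kHz, 46.25 kHz.
Within [20.4 kHz, 34.5 kHz]: 27.75 kHz, 31.45 kHz.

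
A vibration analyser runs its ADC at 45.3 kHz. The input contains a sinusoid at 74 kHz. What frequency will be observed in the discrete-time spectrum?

16.6 kHz

74 kHz mod fs = 28.7 kHz.
28.7 kHz > fs/2 = 22.65 kHz, folds to fs − 28.7 kHz = 16.6 kHz.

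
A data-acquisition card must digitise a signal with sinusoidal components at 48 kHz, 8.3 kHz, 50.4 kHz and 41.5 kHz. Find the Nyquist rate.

100.8 kHz

Highest-frequency component: 50.4 kHz.
Nyquist rate = 2 × 50.4 kHz = 100.8 kHz.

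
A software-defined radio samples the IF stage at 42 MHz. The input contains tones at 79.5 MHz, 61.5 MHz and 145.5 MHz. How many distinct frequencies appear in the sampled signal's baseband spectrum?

2

fs/2 = 21 MHz.
79.5 MHz mod fs = 37.5 MHz.
37.5 MHz > fs/2 = 21 MHz, folds to fs − 37.5 MHz = 4.5 MHz.
61.5 MHz mod fs = 19.5 MHz.
19.5 MHz ≤ fs/2 = 21 MHz, appears at 19.5 MHz.
145.5 MHz mod fs = 19.5 MHz.
19.5 MHz ≤ fs/2 = 21 MHz, appears at 19.5 MHz.
Distinct values: {4.5 MHz, 19.5 MHz} → 2.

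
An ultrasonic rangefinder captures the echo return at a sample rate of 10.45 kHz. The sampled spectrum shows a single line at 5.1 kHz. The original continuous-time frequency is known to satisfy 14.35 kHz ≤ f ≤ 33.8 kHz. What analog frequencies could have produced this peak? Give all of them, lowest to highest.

15.55 kHz, 15.8 kHz, 26 kHz, 26.25 kHz

Frequencies that alias to 5.1 kHz are k·fs ± 5.1 kHz for integer k ≥ 0.
k=0: 5.1 kHz.
k=1: 5.35 kHz, 15.55 kHz.
k=2: 15.8 kHz, 26 kHz.
k=3: 26.25 kHz, 36.45 kHz.
k=4: 36.7 kHz, 46.9 kHz.
Within [14.35 kHz, 33.8 kHz]: 15.55 kHz, 15.8 kHz, 26 kHz, 26.25 kHz.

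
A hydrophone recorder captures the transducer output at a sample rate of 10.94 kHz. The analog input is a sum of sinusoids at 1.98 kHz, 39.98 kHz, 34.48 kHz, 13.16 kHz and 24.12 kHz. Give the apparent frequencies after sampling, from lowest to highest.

fs/2 = 5.47 kHz.
1.98 kHz ≤ fs/2 = 5.47 kHz, passes unchanged.
39.98 kHz mod fs = 7.16 kHz.
7.16 kHz > fs/2 = 5.47 kHz, folds to fs − 7.16 kHz = 3.78 kHz.
34.48 kHz mod fs = 1.66 kHz.
1.66 kHz ≤ fs/2 = 5.47 kHz, appears at 1.66 kHz.
13.16 kHz mod fs = 2.22 kHz.
2.22 kHz ≤ fs/2 = 5.47 kHz, appears at 2.22 kHz.
24.12 kHz mod fs = 2.24 kHz.
2.24 kHz ≤ fs/2 = 5.47 kHz, appears at 2.24 kHz.
Distinct values: {1.66 kHz, 1.98 kHz, 2.22 kHz, 2.24 kHz, 3.78 kHz}.

1.66 kHz, 1.98 kHz, 2.22 kHz, 2.24 kHz, 3.78 kHz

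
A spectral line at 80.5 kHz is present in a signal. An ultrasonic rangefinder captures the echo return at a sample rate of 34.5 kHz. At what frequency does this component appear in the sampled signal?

80.5 kHz mod fs = 11.5 kHz.
11.5 kHz ≤ fs/2 = 17.25 kHz, appears at 11.5 kHz.

11.5 kHz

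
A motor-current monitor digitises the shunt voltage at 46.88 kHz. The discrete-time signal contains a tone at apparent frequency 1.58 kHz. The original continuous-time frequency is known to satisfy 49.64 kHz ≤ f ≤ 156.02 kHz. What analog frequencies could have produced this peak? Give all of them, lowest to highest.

92.18 kHz, 95.34 kHz, 139.06 kHz, 142.22 kHz

Frequencies that alias to 1.58 kHz are k·fs ± 1.58 kHz for integer k ≥ 0.
k=0: 1.58 kHz.
k=1: 45.3 kHz, 48.46 kHz.
k=2: 92.18 kHz, 95.34 kHz.
k=3: 139.06 kHz, 142.22 kHz.
k=4: 185.94 kHz, 189.1 kHz.
Within [49.64 kHz, 156.02 kHz]: 92.18 kHz, 95.34 kHz, 139.06 kHz, 142.22 kHz.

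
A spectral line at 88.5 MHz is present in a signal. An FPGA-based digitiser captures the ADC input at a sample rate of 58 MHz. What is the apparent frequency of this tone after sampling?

88.5 MHz mod fs = 30.5 MHz.
30.5 MHz > fs/2 = 29 MHz, folds to fs − 30.5 MHz = 27.5 MHz.

27.5 MHz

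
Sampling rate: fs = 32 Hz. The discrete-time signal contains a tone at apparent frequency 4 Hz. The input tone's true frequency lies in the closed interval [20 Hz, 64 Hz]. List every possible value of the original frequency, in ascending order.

28 Hz, 36 Hz, 60 Hz

Frequencies that alias to 4 Hz are k·fs ± 4 Hz for integer k ≥ 0.
k=0: 4 Hz.
k=1: 28 Hz, 36 Hz.
k=2: 60 Hz, 68 Hz.
k=3: 92 Hz, 100 Hz.
Within [20 Hz, 64 Hz]: 28 Hz, 36 Hz, 60 Hz.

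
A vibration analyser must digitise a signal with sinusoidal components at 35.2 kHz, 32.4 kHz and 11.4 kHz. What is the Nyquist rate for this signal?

Highest-frequency component: 35.2 kHz.
Nyquist rate = 2 × 35.2 kHz = 70.4 kHz.

70.4 kHz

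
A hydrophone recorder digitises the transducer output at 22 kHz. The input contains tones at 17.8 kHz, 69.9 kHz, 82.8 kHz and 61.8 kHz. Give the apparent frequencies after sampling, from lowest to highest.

3.9 kHz, 4.2 kHz, 5.2 kHz

fs/2 = 11 kHz.
17.8 kHz > fs/2 = 11 kHz, folds to fs − 17.8 kHz = 4.2 kHz.
69.9 kHz mod fs = 3.9 kHz.
3.9 kHz ≤ fs/2 = 11 kHz, appears at 3.9 kHz.
82.8 kHz mod fs = 16.8 kHz.
16.8 kHz > fs/2 = 11 kHz, folds to fs − 16.8 kHz = 5.2 kHz.
61.8 kHz mod fs = 17.8 kHz.
17.8 kHz > fs/2 = 11 kHz, folds to fs − 17.8 kHz = 4.2 kHz.
Distinct values: {3.9 kHz, 4.2 kHz, 5.2 kHz}.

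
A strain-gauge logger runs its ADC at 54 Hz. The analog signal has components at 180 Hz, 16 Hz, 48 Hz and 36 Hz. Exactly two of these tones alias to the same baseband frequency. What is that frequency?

fs/2 = 27 Hz.
180 Hz mod fs = 18 Hz.
18 Hz ≤ fs/2 = 27 Hz, appears at 18 Hz.
16 Hz ≤ fs/2 = 27 Hz, passes unchanged.
48 Hz > fs/2 = 27 Hz, folds to fs − 48 Hz = 6 Hz.
36 Hz > fs/2 = 27 Hz, folds to fs − 36 Hz = 18 Hz.
36 Hz and 180 Hz both map to 18 Hz.

18 Hz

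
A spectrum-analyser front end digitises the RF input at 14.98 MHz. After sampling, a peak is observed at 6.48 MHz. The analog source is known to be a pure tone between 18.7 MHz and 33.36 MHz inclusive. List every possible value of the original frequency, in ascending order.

21.46 MHz, 23.48 MHz

Frequencies that alias to 6.48 MHz are k·fs ± 6.48 MHz for integer k ≥ 0.
k=0: 6.48 MHz.
k=1: 8.5 MHz, 21.46 MHz.
k=2: 23.48 MHz, 36.44 MHz.
k=3: 38.46 MHz, 51.42 MHz.
Within [18.7 MHz, 33.36 MHz]: 21.46 MHz, 23.48 MHz.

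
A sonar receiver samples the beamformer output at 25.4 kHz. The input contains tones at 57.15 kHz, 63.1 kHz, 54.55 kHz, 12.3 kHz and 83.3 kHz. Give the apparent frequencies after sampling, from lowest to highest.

3.75 kHz, 6.35 kHz, 7.1 kHz, 12.3 kHz

fs/2 = 12.7 kHz.
57.15 kHz mod fs = 6.35 kHz.
6.35 kHz ≤ fs/2 = 12.7 kHz, appears at 6.35 kHz.
63.1 kHz mod fs = 12.3 kHz.
12.3 kHz ≤ fs/2 = 12.7 kHz, appears at 12.3 kHz.
54.55 kHz mod fs = 3.75 kHz.
3.75 kHz ≤ fs/2 = 12.7 kHz, appears at 3.75 kHz.
12.3 kHz ≤ fs/2 = 12.7 kHz, passes unchanged.
83.3 kHz mod fs = 7.1 kHz.
7.1 kHz ≤ fs/2 = 12.7 kHz, appears at 7.1 kHz.
Distinct values: {3.75 kHz, 6.35 kHz, 7.1 kHz, 12.3 kHz}.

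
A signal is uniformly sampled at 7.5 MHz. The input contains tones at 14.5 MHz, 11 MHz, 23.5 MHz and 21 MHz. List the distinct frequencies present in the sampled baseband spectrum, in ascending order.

fs/2 = 3.75 MHz.
14.5 MHz mod fs = 7 MHz.
7 MHz > fs/2 = 3.75 MHz, folds to fs − 7 MHz = 0.5 MHz.
11 MHz mod fs = 3.5 MHz.
3.5 MHz ≤ fs/2 = 3.75 MHz, appears at 3.5 MHz.
23.5 MHz mod fs = 1 MHz.
1 MHz ≤ fs/2 = 3.75 MHz, appears at 1 MHz.
21 MHz mod fs = 6 MHz.
6 MHz > fs/2 = 3.75 MHz, folds to fs − 6 MHz = 1.5 MHz.
Distinct values: {0.5 MHz, 1 MHz, 1.5 MHz, 3.5 MHz}.

0.5 MHz, 1 MHz, 1.5 MHz, 3.5 MHz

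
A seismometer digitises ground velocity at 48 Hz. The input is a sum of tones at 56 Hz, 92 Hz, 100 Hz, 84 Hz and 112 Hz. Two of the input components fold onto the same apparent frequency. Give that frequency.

fs/2 = 24 Hz.
56 Hz mod fs = 8 Hz.
8 Hz ≤ fs/2 = 24 Hz, appears at 8 Hz.
92 Hz mod fs = 44 Hz.
44 Hz > fs/2 = 24 Hz, folds to fs − 44 Hz = 4 Hz.
100 Hz mod fs = 4 Hz.
4 Hz ≤ fs/2 = 24 Hz, appears at 4 Hz.
84 Hz mod fs = 36 Hz.
36 Hz > fs/2 = 24 Hz, folds to fs − 36 Hz = 12 Hz.
112 Hz mod fs = 16 Hz.
16 Hz ≤ fs/2 = 24 Hz, appears at 16 Hz.
92 Hz and 100 Hz both map to 4 Hz.

4 Hz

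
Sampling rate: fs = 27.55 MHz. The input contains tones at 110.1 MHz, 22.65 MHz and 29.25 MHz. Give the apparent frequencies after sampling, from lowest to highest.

fs/2 = 13.775 MHz.
110.1 MHz mod fs = 27.45 MHz.
27.45 MHz > fs/2 = 13.775 MHz, folds to fs − 27.45 MHz = 0.1 MHz.
22.65 MHz > fs/2 = 13.775 MHz, folds to fs − 22.65 MHz = 4.9 MHz.
29.25 MHz mod fs = 1.7 MHz.
1.7 MHz ≤ fs/2 = 13.775 MHz, appears at 1.7 MHz.
Distinct values: {0.1 MHz, 1.7 MHz, 4.9 MHz}.

0.1 MHz, 1.7 MHz, 4.9 MHz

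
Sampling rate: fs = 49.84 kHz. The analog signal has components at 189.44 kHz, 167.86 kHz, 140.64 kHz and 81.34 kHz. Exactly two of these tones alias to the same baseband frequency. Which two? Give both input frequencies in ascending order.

81.34 kHz, 167.86 kHz

fs/2 = 24.92 kHz.
189.44 kHz mod fs = 39.92 kHz.
39.92 kHz > fs/2 = 24.92 kHz, folds to fs − 39.92 kHz = 9.92 kHz.
167.86 kHz mod fs = 18.34 kHz.
18.34 kHz ≤ fs/2 = 24.92 kHz, appears at 18.34 kHz.
140.64 kHz mod fs = 40.96 kHz.
40.96 kHz > fs/2 = 24.92 kHz, folds to fs − 40.96 kHz = 8.88 kHz.
81.34 kHz mod fs = 31.5 kHz.
31.5 kHz > fs/2 = 24.92 kHz, folds to fs − 31.5 kHz = 18.34 kHz.
81.34 kHz and 167.86 kHz both map to 18.34 kHz.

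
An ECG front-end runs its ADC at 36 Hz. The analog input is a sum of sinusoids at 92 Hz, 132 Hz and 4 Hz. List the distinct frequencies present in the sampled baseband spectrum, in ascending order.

fs/2 = 18 Hz.
92 Hz mod fs = 20 Hz.
20 Hz > fs/2 = 18 Hz, folds to fs − 20 Hz = 16 Hz.
132 Hz mod fs = 24 Hz.
24 Hz > fs/2 = 18 Hz, folds to fs − 24 Hz = 12 Hz.
4 Hz ≤ fs/2 = 18 Hz, passes unchanged.
Distinct values: {4 Hz, 12 Hz, 16 Hz}.

4 Hz, 12 Hz, 16 Hz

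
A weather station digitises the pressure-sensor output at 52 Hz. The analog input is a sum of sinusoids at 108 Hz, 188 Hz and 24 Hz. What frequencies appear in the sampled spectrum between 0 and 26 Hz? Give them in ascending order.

4 Hz, 20 Hz, 24 Hz

fs/2 = 26 Hz.
108 Hz mod fs = 4 Hz.
4 Hz ≤ fs/2 = 26 Hz, appears at 4 Hz.
188 Hz mod fs = 32 Hz.
32 Hz > fs/2 = 26 Hz, folds to fs − 32 Hz = 20 Hz.
24 Hz ≤ fs/2 = 26 Hz, passes unchanged.
Distinct values: {4 Hz, 20 Hz, 24 Hz}.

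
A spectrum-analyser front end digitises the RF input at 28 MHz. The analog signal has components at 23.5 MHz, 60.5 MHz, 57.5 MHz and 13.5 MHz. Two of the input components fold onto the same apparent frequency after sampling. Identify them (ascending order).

23.5 MHz, 60.5 MHz

fs/2 = 14 MHz.
23.5 MHz > fs/2 = 14 MHz, folds to fs − 23.5 MHz = 4.5 MHz.
60.5 MHz mod fs = 4.5 MHz.
4.5 MHz ≤ fs/2 = 14 MHz, appears at 4.5 MHz.
57.5 MHz mod fs = 1.5 MHz.
1.5 MHz ≤ fs/2 = 14 MHz, appears at 1.5 MHz.
13.5 MHz ≤ fs/2 = 14 MHz, passes unchanged.
23.5 MHz and 60.5 MHz both map to 4.5 MHz.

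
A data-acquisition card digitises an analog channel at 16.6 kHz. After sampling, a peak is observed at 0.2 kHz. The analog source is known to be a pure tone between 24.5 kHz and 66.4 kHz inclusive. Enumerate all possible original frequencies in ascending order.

Frequencies that alias to 0.2 kHz are k·fs ± 0.2 kHz for integer k ≥ 0.
k=0: 0.2 kHz.
k=1: 16.4 kHz, 16.8 kHz.
k=2: 33 kHz, 33.4 kHz.
k=3: 49.6 kHz, 50 kHz.
k=4: 66.2 kHz, 66.6 kHz.
k=5: 82.8 kHz, 83.2 kHz.
Within [24.5 kHz, 66.4 kHz]: 33 kHz, 33.4 kHz, 49.6 kHz, 50 kHz, 66.2 kHz.

33 kHz, 33.4 kHz, 49.6 kHz, 50 kHz, 66.2 kHz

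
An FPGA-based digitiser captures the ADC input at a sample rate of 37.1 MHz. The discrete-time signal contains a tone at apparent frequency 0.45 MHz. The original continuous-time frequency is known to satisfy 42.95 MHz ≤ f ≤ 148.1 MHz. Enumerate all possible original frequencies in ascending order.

Frequencies that alias to 0.45 MHz are k·fs ± 0.45 MHz for integer k ≥ 0.
k=0: 0.45 MHz.
k=1: 36.65 MHz, 37.55 MHz.
k=2: 73.75 MHz, 74.65 MHz.
k=3: 110.85 MHz, 111.75 MHz.
k=4: 147.95 MHz, 148.85 MHz.
k=5: 185.05 MHz, 185.95 MHz.
Within [42.95 MHz, 148.1 MHz]: 73.75 MHz, 74.65 MHz, 110.85 MHz, 111.75 MHz, 147.95 MHz.

73.75 MHz, 74.65 MHz, 110.85 MHz, 111.75 MHz, 147.95 MHz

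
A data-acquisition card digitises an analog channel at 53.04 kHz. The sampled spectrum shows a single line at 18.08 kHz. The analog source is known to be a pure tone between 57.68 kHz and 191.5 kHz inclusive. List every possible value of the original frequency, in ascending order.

71.12 kHz, 88 kHz, 124.16 kHz, 141.04 kHz, 177.2 kHz

Frequencies that alias to 18.08 kHz are k·fs ± 18.08 kHz for integer k ≥ 0.
k=0: 18.08 kHz.
k=1: 34.96 kHz, 71.12 kHz.
k=2: 88 kHz, 124.16 kHz.
k=3: 141.04 kHz, 177.2 kHz.
k=4: 194.08 kHz, 230.24 kHz.
Within [57.68 kHz, 191.5 kHz]: 71.12 kHz, 88 kHz, 124.16 kHz, 141.04 kHz, 177.2 kHz.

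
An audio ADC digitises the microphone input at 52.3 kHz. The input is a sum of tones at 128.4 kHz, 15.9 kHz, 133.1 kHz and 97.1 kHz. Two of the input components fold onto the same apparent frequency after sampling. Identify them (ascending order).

fs/2 = 26.15 kHz.
128.4 kHz mod fs = 23.8 kHz.
23.8 kHz ≤ fs/2 = 26.15 kHz, appears at 23.8 kHz.
15.9 kHz ≤ fs/2 = 26.15 kHz, passes unchanged.
133.1 kHz mod fs = 28.5 kHz.
28.5 kHz > fs/2 = 26.15 kHz, folds to fs − 28.5 kHz = 23.8 kHz.
97.1 kHz mod fs = 44.8 kHz.
44.8 kHz > fs/2 = 26.15 kHz, folds to fs − 44.8 kHz = 7.5 kHz.
128.4 kHz and 133.1 kHz both map to 23.8 kHz.

128.4 kHz, 133.1 kHz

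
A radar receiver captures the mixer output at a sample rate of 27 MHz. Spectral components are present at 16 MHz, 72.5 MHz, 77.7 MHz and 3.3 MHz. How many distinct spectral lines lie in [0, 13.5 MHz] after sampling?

3

fs/2 = 13.5 MHz.
16 MHz > fs/2 = 13.5 MHz, folds to fs − 16 MHz = 11 MHz.
72.5 MHz mod fs = 18.5 MHz.
18.5 MHz > fs/2 = 13.5 MHz, folds to fs − 18.5 MHz = 8.5 MHz.
77.7 MHz mod fs = 23.7 MHz.
23.7 MHz > fs/2 = 13.5 MHz, folds to fs − 23.7 MHz = 3.3 MHz.
3.3 MHz ≤ fs/2 = 13.5 MHz, passes unchanged.
Distinct values: {3.3 MHz, 8.5 MHz, 11 MHz} → 3.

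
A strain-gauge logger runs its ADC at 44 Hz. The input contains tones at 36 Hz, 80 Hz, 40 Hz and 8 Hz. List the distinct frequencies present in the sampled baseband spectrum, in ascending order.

4 Hz, 8 Hz

fs/2 = 22 Hz.
36 Hz > fs/2 = 22 Hz, folds to fs − 36 Hz = 8 Hz.
80 Hz mod fs = 36 Hz.
36 Hz > fs/2 = 22 Hz, folds to fs − 36 Hz = 8 Hz.
40 Hz > fs/2 = 22 Hz, folds to fs − 40 Hz = 4 Hz.
8 Hz ≤ fs/2 = 22 Hz, passes unchanged.
Distinct values: {4 Hz, 8 Hz}.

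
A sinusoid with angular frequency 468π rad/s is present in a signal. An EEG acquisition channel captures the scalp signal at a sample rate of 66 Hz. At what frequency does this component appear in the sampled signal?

ω = 468π rad/s → f = ω/(2π) = 234 Hz.
234 Hz mod fs = 36 Hz.
36 Hz > fs/2 = 33 Hz, folds to fs − 36 Hz = 30 Hz.

30 Hz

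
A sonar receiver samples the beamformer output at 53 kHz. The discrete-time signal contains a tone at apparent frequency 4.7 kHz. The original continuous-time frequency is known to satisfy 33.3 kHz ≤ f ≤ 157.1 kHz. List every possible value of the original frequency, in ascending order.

48.3 kHz, 57.7 kHz, 101.3 kHz, 110.7 kHz, 154.3 kHz

Frequencies that alias to 4.7 kHz are k·fs ± 4.7 kHz for integer k ≥ 0.
k=0: 4.7 kHz.
k=1: 48.3 kHz, 57.7 kHz.
k=2: 101.3 kHz, 110.7 kHz.
k=3: 154.3 kHz, 163.7 kHz.
k=4: 207.3 kHz, 216.7 kHz.
Within [33.3 kHz, 157.1 kHz]: 48.3 kHz, 57.7 kHz, 101.3 kHz, 110.7 kHz, 154.3 kHz.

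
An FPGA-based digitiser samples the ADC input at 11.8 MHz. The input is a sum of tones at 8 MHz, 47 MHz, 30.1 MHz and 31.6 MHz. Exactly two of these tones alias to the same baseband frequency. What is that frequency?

fs/2 = 5.9 MHz.
8 MHz > fs/2 = 5.9 MHz, folds to fs − 8 MHz = 3.8 MHz.
47 MHz mod fs = 11.6 MHz.
11.6 MHz > fs/2 = 5.9 MHz, folds to fs − 11.6 MHz = 0.2 MHz.
30.1 MHz mod fs = 6.5 MHz.
6.5 MHz > fs/2 = 5.9 MHz, folds to fs − 6.5 MHz = 5.3 MHz.
31.6 MHz mod fs = 8 MHz.
8 MHz > fs/2 = 5.9 MHz, folds to fs − 8 MHz = 3.8 MHz.
8 MHz and 31.6 MHz both map to 3.8 MHz.

3.8 MHz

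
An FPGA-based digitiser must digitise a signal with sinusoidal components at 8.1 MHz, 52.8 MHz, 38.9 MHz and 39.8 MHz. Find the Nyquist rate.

Highest-frequency component: 52.8 MHz.
Nyquist rate = 2 × 52.8 MHz = 105.6 MHz.

105.6 MHz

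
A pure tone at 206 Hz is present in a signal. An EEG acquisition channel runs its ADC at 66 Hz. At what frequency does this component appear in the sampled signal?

8 Hz

206 Hz mod fs = 8 Hz.
8 Hz ≤ fs/2 = 33 Hz, appears at 8 Hz.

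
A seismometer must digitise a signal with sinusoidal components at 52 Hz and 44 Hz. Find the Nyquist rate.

Highest-frequency component: 52 Hz.
Nyquist rate = 2 × 52 Hz = 104 Hz.

104 Hz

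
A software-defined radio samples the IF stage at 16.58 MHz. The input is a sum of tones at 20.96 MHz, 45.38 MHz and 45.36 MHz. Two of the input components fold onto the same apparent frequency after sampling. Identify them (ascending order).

20.96 MHz, 45.36 MHz

fs/2 = 8.29 MHz.
20.96 MHz mod fs = 4.38 MHz.
4.38 MHz ≤ fs/2 = 8.29 MHz, appears at 4.38 MHz.
45.38 MHz mod fs = 12.22 MHz.
12.22 MHz > fs/2 = 8.29 MHz, folds to fs − 12.22 MHz = 4.36 MHz.
45.36 MHz mod fs = 12.2 MHz.
12.2 MHz > fs/2 = 8.29 MHz, folds to fs − 12.2 MHz = 4.38 MHz.
20.96 MHz and 45.36 MHz both map to 4.38 MHz.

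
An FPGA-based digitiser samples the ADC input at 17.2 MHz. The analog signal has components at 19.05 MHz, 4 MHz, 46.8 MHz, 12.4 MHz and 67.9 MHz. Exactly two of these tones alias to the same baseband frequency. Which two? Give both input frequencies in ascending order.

12.4 MHz, 46.8 MHz

fs/2 = 8.6 MHz.
19.05 MHz mod fs = 1.85 MHz.
1.85 MHz ≤ fs/2 = 8.6 MHz, appears at 1.85 MHz.
4 MHz ≤ fs/2 = 8.6 MHz, passes unchanged.
46.8 MHz mod fs = 12.4 MHz.
12.4 MHz > fs/2 = 8.6 MHz, folds to fs − 12.4 MHz = 4.8 MHz.
12.4 MHz > fs/2 = 8.6 MHz, folds to fs − 12.4 MHz = 4.8 MHz.
67.9 MHz mod fs = 16.3 MHz.
16.3 MHz > fs/2 = 8.6 MHz, folds to fs − 16.3 MHz = 0.9 MHz.
12.4 MHz and 46.8 MHz both map to 4.8 MHz.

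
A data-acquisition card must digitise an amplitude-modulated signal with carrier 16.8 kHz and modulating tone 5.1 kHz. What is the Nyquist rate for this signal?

AM sidebands sit at fc ± fm = 11.7 kHz and 21.9 kHz.
Highest-frequency component: 21.9 kHz.
Nyquist rate = 2 × 21.9 kHz = 43.8 kHz.

43.8 kHz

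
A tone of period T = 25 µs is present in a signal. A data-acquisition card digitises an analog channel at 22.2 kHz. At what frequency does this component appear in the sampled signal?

T = 25 µs → f = 1/T = 40 kHz.
40 kHz mod fs = 17.8 kHz.
17.8 kHz > fs/2 = 11.1 kHz, folds to fs − 17.8 kHz = 4.4 kHz.

4.4 kHz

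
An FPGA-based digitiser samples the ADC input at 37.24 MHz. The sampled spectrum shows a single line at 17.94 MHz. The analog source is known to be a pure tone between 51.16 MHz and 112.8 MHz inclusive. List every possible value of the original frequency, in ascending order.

Frequencies that alias to 17.94 MHz are k·fs ± 17.94 MHz for integer k ≥ 0.
k=0: 17.94 MHz.
k=1: 19.3 MHz, 55.18 MHz.
k=2: 56.54 MHz, 92.42 MHz.
k=3: 93.78 MHz, 129.66 MHz.
k=4: 131.02 MHz, 166.9 MHz.
Within [51.16 MHz, 112.8 MHz]: 55.18 MHz, 56.54 MHz, 92.42 MHz, 93.78 MHz.

55.18 MHz, 56.54 MHz, 92.42 MHz, 93.78 MHz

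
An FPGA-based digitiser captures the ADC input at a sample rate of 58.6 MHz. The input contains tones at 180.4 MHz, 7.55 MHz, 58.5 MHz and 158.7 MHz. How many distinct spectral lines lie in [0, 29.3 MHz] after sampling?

fs/2 = 29.3 MHz.
180.4 MHz mod fs = 4.6 MHz.
4.6 MHz ≤ fs/2 = 29.3 MHz, appears at 4.6 MHz.
7.55 MHz ≤ fs/2 = 29.3 MHz, passes unchanged.
58.5 MHz > fs/2 = 29.3 MHz, folds to fs − 58.5 MHz = 0.1 MHz.
158.7 MHz mod fs = 41.5 MHz.
41.5 MHz > fs/2 = 29.3 MHz, folds to fs − 41.5 MHz = 17.1 MHz.
Distinct values: {0.1 MHz, 4.6 MHz, 7.55 MHz, 17.1 MHz} → 4.

4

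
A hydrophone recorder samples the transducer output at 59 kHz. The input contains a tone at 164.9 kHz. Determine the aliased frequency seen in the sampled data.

12.1 kHz

164.9 kHz mod fs = 46.9 kHz.
46.9 kHz > fs/2 = 29.5 kHz, folds to fs − 46.9 kHz = 12.1 kHz.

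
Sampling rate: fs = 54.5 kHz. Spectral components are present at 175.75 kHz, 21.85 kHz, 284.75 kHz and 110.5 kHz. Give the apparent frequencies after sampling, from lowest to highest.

fs/2 = 27.25 kHz.
175.75 kHz mod fs = 12.25 kHz.
12.25 kHz ≤ fs/2 = 27.25 kHz, appears at 12.25 kHz.
21.85 kHz ≤ fs/2 = 27.25 kHz, passes unchanged.
284.75 kHz mod fs = 12.25 kHz.
12.25 kHz ≤ fs/2 = 27.25 kHz, appears at 12.25 kHz.
110.5 kHz mod fs = 1.5 kHz.
1.5 kHz ≤ fs/2 = 27.25 kHz, appears at 1.5 kHz.
Distinct values: {1.5 kHz, 12.25 kHz, 21.85 kHz}.

1.5 kHz, 12.25 kHz, 21.85 kHz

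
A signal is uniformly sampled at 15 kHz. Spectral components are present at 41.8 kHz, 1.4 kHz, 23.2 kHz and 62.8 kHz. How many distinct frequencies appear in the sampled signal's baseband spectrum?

4

fs/2 = 7.5 kHz.
41.8 kHz mod fs = 11.8 kHz.
11.8 kHz > fs/2 = 7.5 kHz, folds to fs − 11.8 kHz = 3.2 kHz.
1.4 kHz ≤ fs/2 = 7.5 kHz, passes unchanged.
23.2 kHz mod fs = 8.2 kHz.
8.2 kHz > fs/2 = 7.5 kHz, folds to fs − 8.2 kHz = 6.8 kHz.
62.8 kHz mod fs = 2.8 kHz.
2.8 kHz ≤ fs/2 = 7.5 kHz, appears at 2.8 kHz.
Distinct values: {1.4 kHz, 2.8 kHz, 3.2 kHz, 6.8 kHz} → 4.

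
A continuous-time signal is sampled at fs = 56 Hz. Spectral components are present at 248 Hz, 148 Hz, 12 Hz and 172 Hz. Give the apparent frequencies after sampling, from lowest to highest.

fs/2 = 28 Hz.
248 Hz mod fs = 24 Hz.
24 Hz ≤ fs/2 = 28 Hz, appears at 24 Hz.
148 Hz mod fs = 36 Hz.
36 Hz > fs/2 = 28 Hz, folds to fs − 36 Hz = 20 Hz.
12 Hz ≤ fs/2 = 28 Hz, passes unchanged.
172 Hz mod fs = 4 Hz.
4 Hz ≤ fs/2 = 28 Hz, appears at 4 Hz.
Distinct values: {4 Hz, 12 Hz, 20 Hz, 24 Hz}.

4 Hz, 12 Hz, 20 Hz, 24 Hz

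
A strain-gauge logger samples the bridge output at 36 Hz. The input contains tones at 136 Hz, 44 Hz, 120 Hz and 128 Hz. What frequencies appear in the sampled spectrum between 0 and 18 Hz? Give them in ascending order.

8 Hz, 12 Hz, 16 Hz

fs/2 = 18 Hz.
136 Hz mod fs = 28 Hz.
28 Hz > fs/2 = 18 Hz, folds to fs − 28 Hz = 8 Hz.
44 Hz mod fs = 8 Hz.
8 Hz ≤ fs/2 = 18 Hz, appears at 8 Hz.
120 Hz mod fs = 12 Hz.
12 Hz ≤ fs/2 = 18 Hz, appears at 12 Hz.
128 Hz mod fs = 20 Hz.
20 Hz > fs/2 = 18 Hz, folds to fs − 20 Hz = 16 Hz.
Distinct values: {8 Hz, 12 Hz, 16 Hz}.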